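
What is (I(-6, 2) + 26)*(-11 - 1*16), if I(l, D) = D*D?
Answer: -810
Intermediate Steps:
I(l, D) = D²
(I(-6, 2) + 26)*(-11 - 1*16) = (2² + 26)*(-11 - 1*16) = (4 + 26)*(-11 - 16) = 30*(-27) = -810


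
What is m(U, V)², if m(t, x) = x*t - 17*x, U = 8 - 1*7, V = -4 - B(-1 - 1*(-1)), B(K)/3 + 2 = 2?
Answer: 4096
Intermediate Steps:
B(K) = 0 (B(K) = -6 + 3*2 = -6 + 6 = 0)
V = -4 (V = -4 - 1*0 = -4 + 0 = -4)
U = 1 (U = 8 - 7 = 1)
m(t, x) = -17*x + t*x (m(t, x) = t*x - 17*x = -17*x + t*x)
m(U, V)² = (-4*(-17 + 1))² = (-4*(-16))² = 64² = 4096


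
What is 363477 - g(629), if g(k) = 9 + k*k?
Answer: -32173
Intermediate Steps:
g(k) = 9 + k²
363477 - g(629) = 363477 - (9 + 629²) = 363477 - (9 + 395641) = 363477 - 1*395650 = 363477 - 395650 = -32173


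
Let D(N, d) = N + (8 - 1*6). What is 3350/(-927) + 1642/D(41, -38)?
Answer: 1378084/39861 ≈ 34.572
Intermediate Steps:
D(N, d) = 2 + N (D(N, d) = N + (8 - 6) = N + 2 = 2 + N)
3350/(-927) + 1642/D(41, -38) = 3350/(-927) + 1642/(2 + 41) = 3350*(-1/927) + 1642/43 = -3350/927 + 1642*(1/43) = -3350/927 + 1642/43 = 1378084/39861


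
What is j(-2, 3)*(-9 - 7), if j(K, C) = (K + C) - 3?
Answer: 32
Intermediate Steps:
j(K, C) = -3 + C + K (j(K, C) = (C + K) - 3 = -3 + C + K)
j(-2, 3)*(-9 - 7) = (-3 + 3 - 2)*(-9 - 7) = -2*(-16) = 32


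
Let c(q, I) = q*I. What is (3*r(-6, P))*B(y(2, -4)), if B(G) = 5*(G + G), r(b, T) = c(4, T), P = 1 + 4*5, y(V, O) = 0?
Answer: 0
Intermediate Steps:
c(q, I) = I*q
P = 21 (P = 1 + 20 = 21)
r(b, T) = 4*T (r(b, T) = T*4 = 4*T)
B(G) = 10*G (B(G) = 5*(2*G) = 10*G)
(3*r(-6, P))*B(y(2, -4)) = (3*(4*21))*(10*0) = (3*84)*0 = 252*0 = 0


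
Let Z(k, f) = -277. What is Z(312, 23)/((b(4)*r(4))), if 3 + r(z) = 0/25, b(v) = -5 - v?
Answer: -277/27 ≈ -10.259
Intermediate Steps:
r(z) = -3 (r(z) = -3 + 0/25 = -3 + 0*(1/25) = -3 + 0 = -3)
Z(312, 23)/((b(4)*r(4))) = -277*(-1/(3*(-5 - 1*4))) = -277*(-1/(3*(-5 - 4))) = -277/((-9*(-3))) = -277/27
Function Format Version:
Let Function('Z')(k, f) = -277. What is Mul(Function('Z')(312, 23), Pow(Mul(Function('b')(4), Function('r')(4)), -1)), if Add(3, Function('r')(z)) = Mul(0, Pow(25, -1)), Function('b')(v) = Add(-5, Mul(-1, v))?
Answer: Rational(-277, 27) ≈ -10.259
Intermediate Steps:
Function('r')(z) = -3 (Function('r')(z) = Add(-3, Mul(0, Pow(25, -1))) = Add(-3, Mul(0, Rational(1, 25))) = Add(-3, 0) = -3)
Mul(Function('Z')(312, 23), Pow(Mul(Function('b')(4), Function('r')(4)), -1)) = Mul(-277, Pow(Mul(Add(-5, Mul(-1, 4)), -3), -1)) = Mul(-277, Pow(Mul(Add(-5, -4), -3), -1)) = Mul(-277, Pow(Mul(-9, -3), -1)) = Mul(-277, Pow(27, -1)) = Mul(-277, Rational(1, 27)) = Rational(-277, 27)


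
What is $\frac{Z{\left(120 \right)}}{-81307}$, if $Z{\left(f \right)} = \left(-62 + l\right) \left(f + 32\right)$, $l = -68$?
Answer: $\frac{19760}{81307} \approx 0.24303$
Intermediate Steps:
$Z{\left(f \right)} = -4160 - 130 f$ ($Z{\left(f \right)} = \left(-62 - 68\right) \left(f + 32\right) = - 130 \left(32 + f\right) = -4160 - 130 f$)
$\frac{Z{\left(120 \right)}}{-81307} = \frac{-4160 - 15600}{-81307} = \left(-4160 - 15600\right) \left(- \frac{1}{81307}\right) = \left(-19760\right) \left(- \frac{1}{81307}\right) = \frac{19760}{81307}$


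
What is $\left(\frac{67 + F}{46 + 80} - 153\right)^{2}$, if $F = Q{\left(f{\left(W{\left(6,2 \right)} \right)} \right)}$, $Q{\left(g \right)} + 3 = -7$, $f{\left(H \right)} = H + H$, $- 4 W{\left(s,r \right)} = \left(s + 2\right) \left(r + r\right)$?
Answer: $\frac{41049649}{1764} \approx 23271.0$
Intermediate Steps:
$W{\left(s,r \right)} = - \frac{r \left(2 + s\right)}{2}$ ($W{\left(s,r \right)} = - \frac{\left(s + 2\right) \left(r + r\right)}{4} = - \frac{\left(2 + s\right) 2 r}{4} = - \frac{2 r \left(2 + s\right)}{4} = - \frac{r \left(2 + s\right)}{2}$)
$f{\left(H \right)} = 2 H$
$Q{\left(g \right)} = -10$ ($Q{\left(g \right)} = -3 - 7 = -10$)
$F = -10$
$\left(\frac{67 + F}{46 + 80} - 153\right)^{2} = \left(\frac{67 - 10}{46 + 80} - 153\right)^{2} = \left(\frac{57}{126} - 153\right)^{2} = \left(57 \cdot \frac{1}{126} - 153\right)^{2} = \left(\frac{19}{42} - 153\right)^{2} = \left(- \frac{6407}{42}\right)^{2} = \frac{41049649}{1764}$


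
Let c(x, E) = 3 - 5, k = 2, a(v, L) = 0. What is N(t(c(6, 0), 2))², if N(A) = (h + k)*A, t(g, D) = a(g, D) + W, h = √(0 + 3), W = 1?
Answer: (2 + √3)² ≈ 13.928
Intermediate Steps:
h = √3 ≈ 1.7320
c(x, E) = -2
t(g, D) = 1 (t(g, D) = 0 + 1 = 1)
N(A) = A*(2 + √3) (N(A) = (√3 + 2)*A = (2 + √3)*A = A*(2 + √3))
N(t(c(6, 0), 2))² = (1*(2 + √3))² = (2 + √3)²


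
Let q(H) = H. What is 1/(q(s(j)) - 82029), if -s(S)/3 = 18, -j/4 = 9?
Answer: -1/82083 ≈ -1.2183e-5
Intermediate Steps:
j = -36 (j = -4*9 = -36)
s(S) = -54 (s(S) = -3*18 = -54)
1/(q(s(j)) - 82029) = 1/(-54 - 82029) = 1/(-82083) = -1/82083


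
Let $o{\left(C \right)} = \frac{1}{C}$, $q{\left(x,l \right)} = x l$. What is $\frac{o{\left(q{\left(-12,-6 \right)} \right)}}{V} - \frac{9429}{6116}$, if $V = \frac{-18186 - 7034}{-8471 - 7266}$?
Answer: $- \frac{4256326967}{2776419360} \approx -1.533$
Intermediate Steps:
$q{\left(x,l \right)} = l x$
$V = \frac{25220}{15737}$ ($V = - \frac{25220}{-15737} = \left(-25220\right) \left(- \frac{1}{15737}\right) = \frac{25220}{15737} \approx 1.6026$)
$\frac{o{\left(q{\left(-12,-6 \right)} \right)}}{V} - \frac{9429}{6116} = \frac{1}{\left(-6\right) \left(-12\right) \frac{25220}{15737}} - \frac{9429}{6116} = \frac{1}{72} \cdot \frac{15737}{25220} - \frac{9429}{6116} = \frac{15737}{1815840} - \frac{9429}{6116} = - \frac{4256326967}{2776419360}$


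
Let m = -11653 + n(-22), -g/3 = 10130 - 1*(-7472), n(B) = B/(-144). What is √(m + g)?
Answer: I*√9282074/12 ≈ 253.89*I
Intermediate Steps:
n(B) = -B/144 (n(B) = B*(-1/144) = -B/144)
g = -52806 (g = -3*(10130 - 1*(-7472)) = -3*(10130 + 7472) = -3*17602 = -52806)
m = -839005/72 (m = -11653 - 1/144*(-22) = -11653 + 11/72 = -839005/72 ≈ -11653.)
√(m + g) = √(-839005/72 - 52806) = √(-4641037/72) = I*√9282074/12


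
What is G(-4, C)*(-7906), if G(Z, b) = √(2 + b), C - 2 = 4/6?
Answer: -7906*√42/3 ≈ -17079.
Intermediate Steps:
C = 8/3 (C = 2 + 4/6 = 2 + 4*(⅙) = 2 + ⅔ = 8/3 ≈ 2.6667)
G(-4, C)*(-7906) = √(2 + 8/3)*(-7906) = √(14/3)*(-7906) = (√42/3)*(-7906) = -7906*√42/3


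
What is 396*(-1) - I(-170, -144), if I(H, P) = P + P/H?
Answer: -21492/85 ≈ -252.85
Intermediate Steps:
396*(-1) - I(-170, -144) = 396*(-1) - (-144 - 144/(-170)) = -396 - (-144 - 144*(-1/170)) = -396 - (-144 + 72/85) = -396 - 1*(-12168/85) = -396 + 12168/85 = -21492/85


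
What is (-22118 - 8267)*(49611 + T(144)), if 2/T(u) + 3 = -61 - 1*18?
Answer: -61804609250/41 ≈ -1.5074e+9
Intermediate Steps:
T(u) = -1/41 (T(u) = 2/(-3 + (-61 - 1*18)) = 2/(-3 + (-61 - 18)) = 2/(-3 - 79) = 2/(-82) = 2*(-1/82) = -1/41)
(-22118 - 8267)*(49611 + T(144)) = (-22118 - 8267)*(49611 - 1/41) = -30385*2034050/41 = -61804609250/41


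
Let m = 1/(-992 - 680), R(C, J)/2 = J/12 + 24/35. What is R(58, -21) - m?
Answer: -124529/58520 ≈ -2.1280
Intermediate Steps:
R(C, J) = 48/35 + J/6 (R(C, J) = 2*(J/12 + 24/35) = 2*(24/35 + J/12) = 48/35 + J/6)
m = -1/1672 (m = 1/(-1672) = -1/1672 ≈ -0.00059809)
R(58, -21) - m = (48/35 + (⅙)*(-21)) - 1*(-1/1672) = (48/35 - 7/2) + 1/1672 = -149/70 + 1/1672 = -124529/58520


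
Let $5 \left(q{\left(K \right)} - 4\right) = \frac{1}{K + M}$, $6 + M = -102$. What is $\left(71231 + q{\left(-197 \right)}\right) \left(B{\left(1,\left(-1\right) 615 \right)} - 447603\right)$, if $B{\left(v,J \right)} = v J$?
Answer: $- \frac{48691433627532}{1525} \approx -3.1929 \cdot 10^{10}$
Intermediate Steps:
$M = -108$ ($M = -6 - 102 = -108$)
$B{\left(v,J \right)} = J v$
$q{\left(K \right)} = 4 + \frac{1}{5 \left(-108 + K\right)}$ ($q{\left(K \right)} = 4 + \frac{1}{5 \left(K - 108\right)} = 4 + \frac{1}{5 \left(-108 + K\right)}$)
$\left(71231 + q{\left(-197 \right)}\right) \left(B{\left(1,\left(-1\right) 615 \right)} - 447603\right) = \left(71231 + \frac{-2159 + 20 \left(-197\right)}{5 \left(-108 - 197\right)}\right) \left(\left(-1\right) 615 \cdot 1 - 447603\right) = \left(71231 + \frac{-2159 - 3940}{5 \left(-305\right)}\right) \left(\left(-615\right) 1 - 447603\right) = \left(71231 + \frac{1}{5} \left(- \frac{1}{305}\right) \left(-6099\right)\right) \left(-615 - 447603\right) = \left(71231 + \frac{6099}{1525}\right) \left(-448218\right) = \frac{108633374}{1525} \left(-448218\right) = - \frac{48691433627532}{1525}$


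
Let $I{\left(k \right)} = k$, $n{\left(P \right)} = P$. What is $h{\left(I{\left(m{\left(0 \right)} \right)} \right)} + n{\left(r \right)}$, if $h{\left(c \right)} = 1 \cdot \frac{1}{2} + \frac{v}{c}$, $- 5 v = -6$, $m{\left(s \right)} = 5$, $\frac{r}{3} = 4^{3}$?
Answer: $\frac{9637}{50} \approx 192.74$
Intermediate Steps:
$r = 192$ ($r = 3 \cdot 4^{3} = 3 \cdot 64 = 192$)
$v = \frac{6}{5}$ ($v = \left(- \frac{1}{5}\right) \left(-6\right) = \frac{6}{5} \approx 1.2$)
$h{\left(c \right)} = \frac{1}{2} + \frac{6}{5 c}$ ($h{\left(c \right)} = 1 \cdot \frac{1}{2} + \frac{6}{5 c} = \frac{1}{2} + \frac{6}{5 c}$)
$h{\left(I{\left(m{\left(0 \right)} \right)} \right)} + n{\left(r \right)} = \frac{12 + 5 \cdot 5}{10 \cdot 5} + 192 = \frac{1}{10} \cdot \frac{1}{5} \left(12 + 25\right) + 192 = \frac{1}{10} \cdot \frac{1}{5} \cdot 37 + 192 = \frac{37}{50} + 192 = \frac{9637}{50}$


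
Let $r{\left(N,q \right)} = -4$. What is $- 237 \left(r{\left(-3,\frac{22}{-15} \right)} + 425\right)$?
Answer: $-99777$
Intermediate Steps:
$- 237 \left(r{\left(-3,\frac{22}{-15} \right)} + 425\right) = - 237 \left(-4 + 425\right) = \left(-237\right) 421 = -99777$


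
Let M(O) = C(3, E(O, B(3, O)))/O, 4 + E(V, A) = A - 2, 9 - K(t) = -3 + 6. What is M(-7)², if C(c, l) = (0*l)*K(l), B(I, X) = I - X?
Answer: 0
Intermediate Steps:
K(t) = 6 (K(t) = 9 - (-3 + 6) = 9 - 1*3 = 9 - 3 = 6)
E(V, A) = -6 + A (E(V, A) = -4 + (A - 2) = -4 + (-2 + A) = -6 + A)
C(c, l) = 0 (C(c, l) = (0*l)*6 = 0*6 = 0)
M(O) = 0 (M(O) = 0/O = 0)
M(-7)² = 0² = 0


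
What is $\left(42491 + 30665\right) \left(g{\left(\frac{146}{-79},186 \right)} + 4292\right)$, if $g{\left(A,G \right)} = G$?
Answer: $327592568$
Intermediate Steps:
$\left(42491 + 30665\right) \left(g{\left(\frac{146}{-79},186 \right)} + 4292\right) = \left(42491 + 30665\right) \left(186 + 4292\right) = 73156 \cdot 4478 = 327592568$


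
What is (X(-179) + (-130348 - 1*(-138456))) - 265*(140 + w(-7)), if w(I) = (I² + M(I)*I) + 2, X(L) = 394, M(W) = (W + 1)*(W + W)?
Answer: 113707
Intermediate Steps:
M(W) = 2*W*(1 + W) (M(W) = (1 + W)*(2*W) = 2*W*(1 + W))
w(I) = 2 + I² + 2*I²*(1 + I) (w(I) = (I² + (2*I*(1 + I))*I) + 2 = (I² + 2*I²*(1 + I)) + 2 = 2 + I² + 2*I²*(1 + I))
(X(-179) + (-130348 - 1*(-138456))) - 265*(140 + w(-7)) = (394 + (-130348 - 1*(-138456))) - 265*(140 + (2 + 2*(-7)³ + 3*(-7)²)) = (394 + (-130348 + 138456)) - 265*(140 + (2 + 2*(-343) + 3*49)) = (394 + 8108) - 265*(140 + (2 - 686 + 147)) = 8502 - 265*(140 - 537) = 8502 - 265*(-397) = 8502 + 105205 = 113707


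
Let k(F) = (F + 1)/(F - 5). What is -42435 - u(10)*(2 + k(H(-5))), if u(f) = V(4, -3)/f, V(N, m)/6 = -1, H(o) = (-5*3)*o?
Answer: -7425801/175 ≈ -42433.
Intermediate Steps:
H(o) = -15*o
V(N, m) = -6 (V(N, m) = 6*(-1) = -6)
k(F) = (1 + F)/(-5 + F)
u(f) = -6/f
-42435 - u(10)*(2 + k(H(-5))) = -42435 - (-6/10)*(2 + (1 - 15*(-5))/(-5 - 15*(-5))) = -42435 - (-6*⅒)*(2 + (1 + 75)/(-5 + 75)) = -42435 - (-3)*(2 + 76/70)/5 = -42435 - (-3)*(2 + (1/70)*76)/5 = -42435 - (-3)*(2 + 38/35)/5 = -42435 - (-3)*108/(5*35) = -42435 - 1*(-324/175) = -42435 + 324/175 = -7425801/175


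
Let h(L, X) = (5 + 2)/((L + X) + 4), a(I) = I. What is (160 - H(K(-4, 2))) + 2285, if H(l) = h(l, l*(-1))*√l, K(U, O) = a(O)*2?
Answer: 4883/2 ≈ 2441.5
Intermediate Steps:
h(L, X) = 7/(4 + L + X)
K(U, O) = 2*O (K(U, O) = O*2 = 2*O)
H(l) = 7*√l/4 (H(l) = (7/(4 + l + l*(-1)))*√l = (7/(4 + l - l))*√l = (7/4)*√l = (7*(¼))*√l = 7*√l/4)
(160 - H(K(-4, 2))) + 2285 = (160 - 7*√(2*2)/4) + 2285 = (160 - 7*√4/4) + 2285 = (160 - 7*2/4) + 2285 = (160 - 1*7/2) + 2285 = (160 - 7/2) + 2285 = 313/2 + 2285 = 4883/2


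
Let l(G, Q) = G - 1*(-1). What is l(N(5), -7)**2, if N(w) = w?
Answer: 36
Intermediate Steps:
l(G, Q) = 1 + G (l(G, Q) = G + 1 = 1 + G)
l(N(5), -7)**2 = (1 + 5)**2 = 6**2 = 36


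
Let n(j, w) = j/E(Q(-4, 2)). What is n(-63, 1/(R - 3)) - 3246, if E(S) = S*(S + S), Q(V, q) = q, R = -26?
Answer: -26031/8 ≈ -3253.9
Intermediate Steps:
E(S) = 2*S² (E(S) = S*(2*S) = 2*S²)
n(j, w) = j/8 (n(j, w) = j/((2*2²)) = j/((2*4)) = j/8)
n(-63, 1/(R - 3)) - 3246 = (⅛)*(-63) - 3246 = -63/8 - 3246 = -26031/8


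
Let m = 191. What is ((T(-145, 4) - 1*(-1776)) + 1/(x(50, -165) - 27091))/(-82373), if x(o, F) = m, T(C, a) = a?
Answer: -47881999/2215833700 ≈ -0.021609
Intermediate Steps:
x(o, F) = 191
((T(-145, 4) - 1*(-1776)) + 1/(x(50, -165) - 27091))/(-82373) = ((4 - 1*(-1776)) + 1/(191 - 27091))/(-82373) = ((4 + 1776) + 1/(-26900))*(-1/82373) = (1780 - 1/26900)*(-1/82373) = (47881999/26900)*(-1/82373) = -47881999/2215833700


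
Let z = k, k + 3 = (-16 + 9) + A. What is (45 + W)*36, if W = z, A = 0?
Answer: 1260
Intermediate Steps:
k = -10 (k = -3 + ((-16 + 9) + 0) = -3 + (-7 + 0) = -3 - 7 = -10)
z = -10
W = -10
(45 + W)*36 = (45 - 10)*36 = 35*36 = 1260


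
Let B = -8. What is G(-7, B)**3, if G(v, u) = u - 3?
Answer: -1331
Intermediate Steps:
G(v, u) = -3 + u
G(-7, B)**3 = (-3 - 8)**3 = (-11)**3 = -1331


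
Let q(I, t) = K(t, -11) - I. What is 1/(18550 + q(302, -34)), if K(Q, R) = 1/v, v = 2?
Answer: 2/36497 ≈ 5.4799e-5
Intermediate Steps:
K(Q, R) = 1/2
q(I, t) = 1/2 - I
1/(18550 + q(302, -34)) = 1/(18550 + (1/2 - 1*302)) = 1/(18550 + (1/2 - 302)) = 1/(18550 - 603/2) = 1/(36497/2) = 2/36497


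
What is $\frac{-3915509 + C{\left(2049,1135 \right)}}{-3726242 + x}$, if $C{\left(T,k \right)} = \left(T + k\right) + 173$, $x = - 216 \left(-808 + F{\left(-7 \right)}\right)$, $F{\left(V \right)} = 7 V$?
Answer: $\frac{1956076}{1770565} \approx 1.1048$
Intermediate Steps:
$x = 185112$ ($x = - 216 \left(-808 + 7 \left(-7\right)\right) = - 216 \left(-808 - 49\right) = \left(-216\right) \left(-857\right) = 185112$)
$C{\left(T,k \right)} = 173 + T + k$
$\frac{-3915509 + C{\left(2049,1135 \right)}}{-3726242 + x} = \frac{-3915509 + \left(173 + 2049 + 1135\right)}{-3726242 + 185112} = \frac{-3915509 + 3357}{-3541130} = \left(-3912152\right) \left(- \frac{1}{3541130}\right) = \frac{1956076}{1770565}$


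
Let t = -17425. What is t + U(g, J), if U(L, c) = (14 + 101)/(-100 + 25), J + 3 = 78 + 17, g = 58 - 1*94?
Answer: -261398/15 ≈ -17427.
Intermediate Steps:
g = -36 (g = 58 - 94 = -36)
J = 92 (J = -3 + (78 + 17) = -3 + 95 = 92)
U(L, c) = -23/15 (U(L, c) = 115/(-75) = 115*(-1/75) = -23/15)
t + U(g, J) = -17425 - 23/15 = -261398/15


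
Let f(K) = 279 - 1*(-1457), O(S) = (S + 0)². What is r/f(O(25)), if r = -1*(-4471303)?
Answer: 4471303/1736 ≈ 2575.6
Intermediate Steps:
O(S) = S²
f(K) = 1736 (f(K) = 279 + 1457 = 1736)
r = 4471303
r/f(O(25)) = 4471303/1736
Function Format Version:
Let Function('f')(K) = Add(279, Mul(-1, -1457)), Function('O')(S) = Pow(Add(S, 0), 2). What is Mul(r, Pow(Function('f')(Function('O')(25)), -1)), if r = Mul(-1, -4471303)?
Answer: Rational(4471303, 1736) ≈ 2575.6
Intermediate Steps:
Function('O')(S) = Pow(S, 2)
Function('f')(K) = 1736 (Function('f')(K) = Add(279, 1457) = 1736)
r = 4471303
Mul(r, Pow(Function('f')(Function('O')(25)), -1)) = Mul(4471303, Pow(1736, -1)) = Mul(4471303, Rational(1, 1736)) = Rational(4471303, 1736)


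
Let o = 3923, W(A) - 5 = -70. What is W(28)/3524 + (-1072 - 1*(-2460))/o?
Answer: 4636317/13824652 ≈ 0.33537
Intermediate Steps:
W(A) = -65 (W(A) = 5 - 70 = -65)
W(28)/3524 + (-1072 - 1*(-2460))/o = -65/3524 + (-1072 - 1*(-2460))/3923 = -65*1/3524 + (-1072 + 2460)*(1/3923) = -65/3524 + 1388*(1/3923) = -65/3524 + 1388/3923 = 4636317/13824652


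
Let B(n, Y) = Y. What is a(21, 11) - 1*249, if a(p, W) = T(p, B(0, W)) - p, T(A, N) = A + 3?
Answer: -246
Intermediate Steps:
T(A, N) = 3 + A
a(p, W) = 3 (a(p, W) = (3 + p) - p = 3)
a(21, 11) - 1*249 = 3 - 1*249 = 3 - 249 = -246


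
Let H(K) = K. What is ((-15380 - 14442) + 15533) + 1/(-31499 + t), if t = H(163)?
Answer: -447760105/31336 ≈ -14289.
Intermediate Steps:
t = 163
((-15380 - 14442) + 15533) + 1/(-31499 + t) = ((-15380 - 14442) + 15533) + 1/(-31499 + 163) = (-29822 + 15533) + 1/(-31336) = -14289 - 1/31336 = -447760105/31336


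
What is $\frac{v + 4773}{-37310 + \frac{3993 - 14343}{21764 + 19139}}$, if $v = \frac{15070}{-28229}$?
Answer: $- \frac{5510531798141}{43080313033120} \approx -0.12791$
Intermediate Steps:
$v = - \frac{15070}{28229}$ ($v = 15070 \left(- \frac{1}{28229}\right) = - \frac{15070}{28229} \approx -0.53385$)
$\frac{v + 4773}{-37310 + \frac{3993 - 14343}{21764 + 19139}} = \frac{- \frac{15070}{28229} + 4773}{-37310 + \frac{3993 - 14343}{21764 + 19139}} = \frac{134721947}{28229 \left(-37310 - \frac{10350}{40903}\right)} = \frac{134721947}{28229 \left(- \frac{1526101280}{40903}\right)} = \frac{134721947}{28229} \left(- \frac{40903}{1526101280}\right) = - \frac{5510531798141}{43080313033120}$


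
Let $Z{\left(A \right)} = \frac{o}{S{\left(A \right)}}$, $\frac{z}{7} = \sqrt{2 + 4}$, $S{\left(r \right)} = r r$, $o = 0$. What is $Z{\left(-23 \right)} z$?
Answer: $0$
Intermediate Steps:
$S{\left(r \right)} = r^{2}$
$z = 7 \sqrt{6}$ ($z = 7 \sqrt{2 + 4} = 7 \sqrt{6} \approx 17.146$)
$Z{\left(A \right)} = 0$ ($Z{\left(A \right)} = \frac{0}{A^{2}} = 0$)
$Z{\left(-23 \right)} z = 0 \cdot 7 \sqrt{6} = 0$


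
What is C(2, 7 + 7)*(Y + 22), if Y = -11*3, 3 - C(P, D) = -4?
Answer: -77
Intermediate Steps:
C(P, D) = 7 (C(P, D) = 3 - 1*(-4) = 3 + 4 = 7)
Y = -33
C(2, 7 + 7)*(Y + 22) = 7*(-33 + 22) = 7*(-11) = -77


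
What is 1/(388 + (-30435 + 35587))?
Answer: 1/5540 ≈ 0.00018051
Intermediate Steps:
1/(388 + (-30435 + 35587)) = 1/(388 + 5152) = 1/5540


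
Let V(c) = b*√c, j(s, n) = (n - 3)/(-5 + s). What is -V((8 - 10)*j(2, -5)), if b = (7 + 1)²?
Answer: -256*I*√3/3 ≈ -147.8*I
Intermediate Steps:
j(s, n) = (-3 + n)/(-5 + s)
b = 64 (b = 8² = 64)
V(c) = 64*√c
-V((8 - 10)*j(2, -5)) = -64*√((8 - 10)*((-3 - 5)/(-5 + 2))) = -64*√(-2*(-8)/(-3)) = -64*√(-(-2)*(-8)/3) = -64*√(-2*8/3) = -64*√(-16/3) = -64*4*I*√3/3 = -256*I*√3/3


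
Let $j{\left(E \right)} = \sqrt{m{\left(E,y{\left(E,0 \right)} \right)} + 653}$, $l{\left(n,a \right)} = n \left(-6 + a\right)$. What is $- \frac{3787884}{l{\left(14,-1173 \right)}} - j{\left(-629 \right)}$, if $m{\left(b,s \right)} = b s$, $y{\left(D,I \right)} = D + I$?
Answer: $\frac{210438}{917} - 257 \sqrt{6} \approx -400.03$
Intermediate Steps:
$j{\left(E \right)} = \sqrt{653 + E^{2}}$ ($j{\left(E \right)} = \sqrt{E \left(E + 0\right) + 653} = \sqrt{E E + 653} = \sqrt{E^{2} + 653} = \sqrt{653 + E^{2}}$)
$- \frac{3787884}{l{\left(14,-1173 \right)}} - j{\left(-629 \right)} = - \frac{3787884}{14 \left(-6 - 1173\right)} - \sqrt{653 + \left(-629\right)^{2}} = - \frac{3787884}{14 \left(-1179\right)} - \sqrt{653 + 395641} = - \frac{3787884}{-16506} - \sqrt{396294} = \left(-3787884\right) \left(- \frac{1}{16506}\right) - 257 \sqrt{6} = \frac{210438}{917} - 257 \sqrt{6}$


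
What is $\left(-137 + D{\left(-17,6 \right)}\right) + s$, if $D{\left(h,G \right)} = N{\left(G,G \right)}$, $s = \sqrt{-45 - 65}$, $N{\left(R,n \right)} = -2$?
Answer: $-139 + i \sqrt{110} \approx -139.0 + 10.488 i$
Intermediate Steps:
$s = i \sqrt{110}$ ($s = \sqrt{-110} = i \sqrt{110} \approx 10.488 i$)
$D{\left(h,G \right)} = -2$
$\left(-137 + D{\left(-17,6 \right)}\right) + s = \left(-137 - 2\right) + i \sqrt{110} = -139 + i \sqrt{110}$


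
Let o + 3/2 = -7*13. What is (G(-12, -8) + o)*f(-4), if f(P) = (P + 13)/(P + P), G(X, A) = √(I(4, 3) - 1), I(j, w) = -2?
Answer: 1665/16 - 9*I*√3/8 ≈ 104.06 - 1.9486*I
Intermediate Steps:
G(X, A) = I*√3 (G(X, A) = √(-2 - 1) = √(-3) = I*√3)
o = -185/2 (o = -3/2 - 7*13 = -3/2 - 91 = -185/2 ≈ -92.500)
f(P) = (13 + P)/(2*P) (f(P) = (13 + P)/((2*P)) = (13 + P)*(1/(2*P)) = (13 + P)/(2*P))
(G(-12, -8) + o)*f(-4) = (I*√3 - 185/2)*((½)*(13 - 4)/(-4)) = (-185/2 + I*√3)*((½)*(-¼)*9) = (-185/2 + I*√3)*(-9/8) = 1665/16 - 9*I*√3/8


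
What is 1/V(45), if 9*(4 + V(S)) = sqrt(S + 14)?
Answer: -324/1237 - 9*sqrt(59)/1237 ≈ -0.31781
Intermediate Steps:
V(S) = -4 + sqrt(14 + S)/9 (V(S) = -4 + sqrt(S + 14)/9 = -4 + sqrt(14 + S)/9)
1/V(45) = 1/(-4 + sqrt(14 + 45)/9) = 1/(-4 + sqrt(59)/9)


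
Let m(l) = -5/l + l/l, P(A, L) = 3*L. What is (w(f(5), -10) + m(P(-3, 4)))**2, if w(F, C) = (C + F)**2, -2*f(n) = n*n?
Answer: 9247681/36 ≈ 2.5688e+5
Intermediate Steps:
f(n) = -n**2/2 (f(n) = -n*n/2 = -n**2/2)
m(l) = 1 - 5/l (m(l) = -5/l + 1 = 1 - 5/l)
(w(f(5), -10) + m(P(-3, 4)))**2 = ((-10 - 1/2*5**2)**2 + (-5 + 3*4)/((3*4)))**2 = ((-10 - 1/2*25)**2 + (-5 + 12)/12)**2 = ((-10 - 25/2)**2 + (1/12)*7)**2 = ((-45/2)**2 + 7/12)**2 = (2025/4 + 7/12)**2 = (3041/6)**2 = 9247681/36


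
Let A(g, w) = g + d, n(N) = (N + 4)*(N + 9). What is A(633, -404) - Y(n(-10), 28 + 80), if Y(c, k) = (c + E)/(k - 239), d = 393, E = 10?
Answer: 134422/131 ≈ 1026.1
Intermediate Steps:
n(N) = (4 + N)*(9 + N)
A(g, w) = 393 + g (A(g, w) = g + 393 = 393 + g)
Y(c, k) = (10 + c)/(-239 + k) (Y(c, k) = (c + 10)/(k - 239) = (10 + c)/(-239 + k))
A(633, -404) - Y(n(-10), 28 + 80) = (393 + 633) - (10 + (36 + (-10)² + 13*(-10)))/(-239 + (28 + 80)) = 1026 - (10 + (36 + 100 - 130))/(-239 + 108) = 1026 - (10 + 6)/(-131) = 1026 - (-1)*16/131 = 1026 - 1*(-16/131) = 1026 + 16/131 = 134422/131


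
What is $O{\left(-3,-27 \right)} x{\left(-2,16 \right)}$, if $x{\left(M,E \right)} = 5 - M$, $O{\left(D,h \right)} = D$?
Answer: $-21$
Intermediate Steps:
$O{\left(-3,-27 \right)} x{\left(-2,16 \right)} = - 3 \left(5 - -2\right) = - 3 \left(5 + 2\right) = \left(-3\right) 7 = -21$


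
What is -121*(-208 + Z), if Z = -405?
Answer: 74173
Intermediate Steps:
-121*(-208 + Z) = -121*(-208 - 405) = -121*(-613) = 74173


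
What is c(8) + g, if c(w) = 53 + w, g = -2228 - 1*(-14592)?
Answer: 12425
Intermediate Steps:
g = 12364 (g = -2228 + 14592 = 12364)
c(8) + g = (53 + 8) + 12364 = 61 + 12364 = 12425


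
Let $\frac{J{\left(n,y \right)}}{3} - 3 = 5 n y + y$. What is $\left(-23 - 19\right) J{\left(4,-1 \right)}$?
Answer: $2268$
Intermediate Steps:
$J{\left(n,y \right)} = 9 + 3 y + 15 n y$ ($J{\left(n,y \right)} = 9 + 3 \left(5 n y + y\right) = 9 + 3 \left(y + 5 n y\right) = 9 + \left(3 y + 15 n y\right) = 9 + 3 y + 15 n y$)
$\left(-23 - 19\right) J{\left(4,-1 \right)} = \left(-23 - 19\right) \left(9 + 3 \left(-1\right) + 15 \cdot 4 \left(-1\right)\right) = - 42 \left(9 - 3 - 60\right) = \left(-42\right) \left(-54\right) = 2268$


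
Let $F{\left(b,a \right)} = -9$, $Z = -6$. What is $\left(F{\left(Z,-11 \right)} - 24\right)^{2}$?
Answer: $1089$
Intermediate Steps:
$\left(F{\left(Z,-11 \right)} - 24\right)^{2} = \left(-9 - 24\right)^{2} = \left(-33\right)^{2} = 1089$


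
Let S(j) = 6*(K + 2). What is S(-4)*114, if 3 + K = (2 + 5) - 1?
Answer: 3420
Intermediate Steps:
K = 3 (K = -3 + ((2 + 5) - 1) = -3 + (7 - 1) = -3 + 6 = 3)
S(j) = 30 (S(j) = 6*(3 + 2) = 6*5 = 30)
S(-4)*114 = 30*114 = 3420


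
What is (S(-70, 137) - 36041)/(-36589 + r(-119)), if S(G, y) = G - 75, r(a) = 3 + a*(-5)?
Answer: 12062/11997 ≈ 1.0054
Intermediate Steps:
r(a) = 3 - 5*a
S(G, y) = -75 + G
(S(-70, 137) - 36041)/(-36589 + r(-119)) = ((-75 - 70) - 36041)/(-36589 + (3 - 5*(-119))) = (-145 - 36041)/(-36589 + (3 + 595)) = -36186/(-36589 + 598) = -36186/(-35991) = -36186*(-1/35991) = 12062/11997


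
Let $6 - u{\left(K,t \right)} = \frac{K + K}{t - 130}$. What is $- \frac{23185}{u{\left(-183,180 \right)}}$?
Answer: $- \frac{579625}{333} \approx -1740.6$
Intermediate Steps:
$u{\left(K,t \right)} = 6 - \frac{2 K}{-130 + t}$ ($u{\left(K,t \right)} = 6 - \frac{K + K}{t - 130} = 6 - \frac{2 K}{-130 + t}$)
$- \frac{23185}{u{\left(-183,180 \right)}} = - \frac{23185}{2 \frac{1}{-130 + 180} \left(-390 - -183 + 3 \cdot 180\right)} = - \frac{23185}{2 \cdot \frac{1}{50} \left(-390 + 183 + 540\right)} = - \frac{23185}{2 \cdot \frac{1}{50} \cdot 333} = - \frac{23185}{\frac{333}{25}} = \left(-23185\right) \frac{25}{333} = - \frac{579625}{333}$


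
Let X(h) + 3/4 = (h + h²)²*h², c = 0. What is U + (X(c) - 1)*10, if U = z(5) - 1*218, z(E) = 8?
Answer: -455/2 ≈ -227.50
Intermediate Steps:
X(h) = -¾ + h²*(h + h²)² (X(h) = -¾ + (h + h²)²*h² = -¾ + h²*(h + h²)²)
U = -210 (U = 8 - 1*218 = 8 - 218 = -210)
U + (X(c) - 1)*10 = -210 + ((-¾ + 0⁴*(1 + 0)²) - 1)*10 = -210 + ((-¾ + 0*1²) - 1)*10 = -210 + ((-¾ + 0*1) - 1)*10 = -210 + ((-¾ + 0) - 1)*10 = -210 + (-¾ - 1)*10 = -210 - 7/4*10 = -210 - 35/2 = -455/2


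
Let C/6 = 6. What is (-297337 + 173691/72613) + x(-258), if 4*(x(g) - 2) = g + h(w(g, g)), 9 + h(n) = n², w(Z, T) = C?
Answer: -86286131879/290452 ≈ -2.9708e+5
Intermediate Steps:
C = 36 (C = 6*6 = 36)
w(Z, T) = 36
h(n) = -9 + n²
x(g) = 1295/4 + g/4 (x(g) = 2 + (g + (-9 + 36²))/4 = 2 + (g + (-9 + 1296))/4 = 2 + (g + 1287)/4 = 2 + (1287 + g)/4 = 2 + (1287/4 + g/4) = 1295/4 + g/4)
(-297337 + 173691/72613) + x(-258) = (-297337 + 173691/72613) + (1295/4 + (¼)*(-258)) = (-297337 + 173691*(1/72613)) + (1295/4 - 129/2) = (-297337 + 173691/72613) + 1037/4 = -21590357890/72613 + 1037/4 = -86286131879/290452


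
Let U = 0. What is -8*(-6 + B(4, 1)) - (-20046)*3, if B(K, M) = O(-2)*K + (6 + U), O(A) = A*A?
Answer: 60010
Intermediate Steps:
O(A) = A**2
B(K, M) = 6 + 4*K (B(K, M) = (-2)**2*K + (6 + 0) = 4*K + 6 = 6 + 4*K)
-8*(-6 + B(4, 1)) - (-20046)*3 = -8*(-6 + (6 + 4*4)) - (-20046)*3 = -8*(-6 + (6 + 16)) - 257*(-234) = -8*(-6 + 22) + 60138 = -8*16 + 60138 = -128 + 60138 = 60010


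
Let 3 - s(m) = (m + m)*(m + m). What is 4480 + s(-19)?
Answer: 3039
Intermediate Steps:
s(m) = 3 - 4*m² (s(m) = 3 - (m + m)*(m + m) = 3 - 2*m*2*m = 3 - 4*m²)
4480 + s(-19) = 4480 + (3 - 4*(-19)²) = 4480 + (3 - 4*361) = 4480 + (3 - 1444) = 4480 - 1441 = 3039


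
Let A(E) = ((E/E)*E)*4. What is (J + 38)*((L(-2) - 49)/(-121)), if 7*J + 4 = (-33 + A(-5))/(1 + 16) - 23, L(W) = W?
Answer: 12030/847 ≈ 14.203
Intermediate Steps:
A(E) = 4*E (A(E) = (1*E)*4 = E*4 = 4*E)
J = -512/119 (J = -4/7 + ((-33 + 4*(-5))/(1 + 16) - 23)/7 = -4/7 + ((-33 - 20)/17 - 23)/7 = -4/7 + (-53*1/17 - 23)/7 = -4/7 + (-53/17 - 23)/7 = -4/7 + (1/7)*(-444/17) = -4/7 - 444/119 = -512/119 ≈ -4.3025)
(J + 38)*((L(-2) - 49)/(-121)) = (-512/119 + 38)*((-2 - 49)/(-121)) = 4010*(-51*(-1/121))/119 = (4010/119)*(51/121) = 12030/847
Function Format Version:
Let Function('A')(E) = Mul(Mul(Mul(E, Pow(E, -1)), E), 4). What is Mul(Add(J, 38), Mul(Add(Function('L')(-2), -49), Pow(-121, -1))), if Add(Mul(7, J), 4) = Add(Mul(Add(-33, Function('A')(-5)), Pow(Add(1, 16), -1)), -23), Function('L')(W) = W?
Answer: Rational(12030, 847) ≈ 14.203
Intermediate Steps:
Function('A')(E) = Mul(4, E) (Function('A')(E) = Mul(Mul(1, E), 4) = Mul(E, 4) = Mul(4, E))
J = Rational(-512, 119) (J = Add(Rational(-4, 7), Mul(Rational(1, 7), Add(Mul(Add(-33, Mul(4, -5)), Pow(Add(1, 16), -1)), -23))) = Add(Rational(-4, 7), Mul(Rational(1, 7), Add(Mul(Add(-33, -20), Pow(17, -1)), -23))) = Add(Rational(-4, 7), Mul(Rational(1, 7), Add(Mul(-53, Rational(1, 17)), -23))) = Add(Rational(-4, 7), Mul(Rational(1, 7), Add(Rational(-53, 17), -23))) = Add(Rational(-4, 7), Mul(Rational(1, 7), Rational(-444, 17))) = Add(Rational(-4, 7), Rational(-444, 119)) = Rational(-512, 119) ≈ -4.3025)
Mul(Add(J, 38), Mul(Add(Function('L')(-2), -49), Pow(-121, -1))) = Mul(Add(Rational(-512, 119), 38), Mul(Add(-2, -49), Pow(-121, -1))) = Mul(Rational(4010, 119), Mul(-51, Rational(-1, 121))) = Mul(Rational(4010, 119), Rational(51, 121)) = Rational(12030, 847)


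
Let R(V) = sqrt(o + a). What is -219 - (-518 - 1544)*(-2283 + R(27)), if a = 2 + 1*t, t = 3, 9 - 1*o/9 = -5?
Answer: -4707765 + 2062*sqrt(131) ≈ -4.6842e+6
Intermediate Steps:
o = 126 (o = 81 - 9*(-5) = 81 + 45 = 126)
a = 5 (a = 2 + 1*3 = 2 + 3 = 5)
R(V) = sqrt(131) (R(V) = sqrt(126 + 5) = sqrt(131))
-219 - (-518 - 1544)*(-2283 + R(27)) = -219 - (-518 - 1544)*(-2283 + sqrt(131)) = -219 - (-2062)*(-2283 + sqrt(131)) = -219 - (4707546 - 2062*sqrt(131)) = -219 + (-4707546 + 2062*sqrt(131)) = -4707765 + 2062*sqrt(131)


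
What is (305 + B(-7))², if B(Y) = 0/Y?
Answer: 93025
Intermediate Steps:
B(Y) = 0
(305 + B(-7))² = (305 + 0)² = 305² = 93025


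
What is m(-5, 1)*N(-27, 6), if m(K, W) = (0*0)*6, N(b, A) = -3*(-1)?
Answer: 0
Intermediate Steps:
N(b, A) = 3
m(K, W) = 0 (m(K, W) = 0*6 = 0)
m(-5, 1)*N(-27, 6) = 0*3 = 0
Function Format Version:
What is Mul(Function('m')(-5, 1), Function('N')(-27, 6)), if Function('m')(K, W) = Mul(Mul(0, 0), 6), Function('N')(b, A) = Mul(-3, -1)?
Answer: 0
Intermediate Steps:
Function('N')(b, A) = 3
Function('m')(K, W) = 0 (Function('m')(K, W) = Mul(0, 6) = 0)
Mul(Function('m')(-5, 1), Function('N')(-27, 6)) = Mul(0, 3) = 0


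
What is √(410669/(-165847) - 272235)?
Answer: I*√7487953691910758/165847 ≈ 521.76*I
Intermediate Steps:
√(410669/(-165847) - 272235) = √(410669*(-1/165847) - 272235) = √(-410669/165847 - 272235) = √(-45149768714/165847) = I*√7487953691910758/165847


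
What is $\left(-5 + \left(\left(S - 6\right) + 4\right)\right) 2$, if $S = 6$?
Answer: $-2$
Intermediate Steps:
$\left(-5 + \left(\left(S - 6\right) + 4\right)\right) 2 = \left(-5 + \left(\left(6 - 6\right) + 4\right)\right) 2 = \left(-5 + \left(0 + 4\right)\right) 2 = \left(-5 + 4\right) 2 = \left(-1\right) 2 = -2$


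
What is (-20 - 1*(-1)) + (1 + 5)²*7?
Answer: 233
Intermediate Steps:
(-20 - 1*(-1)) + (1 + 5)²*7 = (-20 + 1) + 6²*7 = -19 + 36*7 = -19 + 252 = 233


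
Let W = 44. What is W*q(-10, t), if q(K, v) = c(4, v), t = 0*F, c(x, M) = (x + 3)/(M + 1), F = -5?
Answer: 308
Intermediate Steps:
c(x, M) = (3 + x)/(1 + M)
t = 0 (t = 0*(-5) = 0)
q(K, v) = 7/(1 + v) (q(K, v) = (3 + 4)/(1 + v) = 7/(1 + v))
W*q(-10, t) = 44*(7/(1 + 0)) = 44*(7/1) = 44*(7*1) = 44*7 = 308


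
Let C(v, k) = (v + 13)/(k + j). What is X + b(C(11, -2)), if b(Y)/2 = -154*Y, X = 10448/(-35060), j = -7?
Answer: 21589124/26295 ≈ 821.04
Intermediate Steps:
C(v, k) = (13 + v)/(-7 + k) (C(v, k) = (v + 13)/(k - 7) = (13 + v)/(-7 + k))
X = -2612/8765 (X = 10448*(-1/35060) = -2612/8765 ≈ -0.29800)
b(Y) = -308*Y (b(Y) = 2*(-154*Y) = -308*Y)
X + b(C(11, -2)) = -2612/8765 - 308*(13 + 11)/(-7 - 2) = -2612/8765 - 308*24/(-9) = -2612/8765 - (-308)*24/9 = -2612/8765 - 308*(-8/3) = -2612/8765 + 2464/3 = 21589124/26295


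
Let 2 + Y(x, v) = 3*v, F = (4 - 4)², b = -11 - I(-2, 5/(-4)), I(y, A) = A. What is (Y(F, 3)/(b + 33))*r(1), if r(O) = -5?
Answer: -140/93 ≈ -1.5054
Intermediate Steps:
b = -39/4 (b = -11 - 5/(-4) = -11 - 5*(-1)/4 = -11 - 1*(-5/4) = -11 + 5/4 = -39/4 ≈ -9.7500)
F = 0 (F = 0² = 0)
Y(x, v) = -2 + 3*v
(Y(F, 3)/(b + 33))*r(1) = ((-2 + 3*3)/(-39/4 + 33))*(-5) = ((-2 + 9)/(93/4))*(-5) = ((4/93)*7)*(-5) = (28/93)*(-5) = -140/93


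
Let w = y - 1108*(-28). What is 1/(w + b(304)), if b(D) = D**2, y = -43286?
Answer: 1/80154 ≈ 1.2476e-5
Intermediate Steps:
w = -12262 (w = -43286 - 1108*(-28) = -43286 - 1*(-31024) = -43286 + 31024 = -12262)
1/(w + b(304)) = 1/(-12262 + 304**2) = 1/(-12262 + 92416) = 1/80154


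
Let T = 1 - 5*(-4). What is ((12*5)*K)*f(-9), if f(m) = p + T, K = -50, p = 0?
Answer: -63000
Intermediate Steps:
T = 21 (T = 1 + 20 = 21)
f(m) = 21 (f(m) = 0 + 21 = 21)
((12*5)*K)*f(-9) = ((12*5)*(-50))*21 = (60*(-50))*21 = -3000*21 = -63000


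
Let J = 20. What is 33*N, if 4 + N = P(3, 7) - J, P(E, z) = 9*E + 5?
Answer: 264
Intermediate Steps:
P(E, z) = 5 + 9*E
N = 8 (N = -4 + ((5 + 9*3) - 1*20) = -4 + ((5 + 27) - 20) = -4 + (32 - 20) = -4 + 12 = 8)
33*N = 33*8 = 264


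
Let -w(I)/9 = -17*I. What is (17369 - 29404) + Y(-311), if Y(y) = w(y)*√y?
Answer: -12035 - 47583*I*√311 ≈ -12035.0 - 8.3914e+5*I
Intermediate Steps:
w(I) = 153*I (w(I) = -(-153)*I = 153*I)
Y(y) = 153*y^(3/2) (Y(y) = (153*y)*√y = 153*y^(3/2))
(17369 - 29404) + Y(-311) = (17369 - 29404) + 153*(-311)^(3/2) = -12035 + 153*(-311*I*√311) = -12035 - 47583*I*√311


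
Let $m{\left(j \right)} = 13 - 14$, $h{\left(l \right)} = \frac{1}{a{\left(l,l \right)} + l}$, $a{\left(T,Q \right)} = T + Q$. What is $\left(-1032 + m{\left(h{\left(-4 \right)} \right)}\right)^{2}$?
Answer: $1067089$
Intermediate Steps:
$a{\left(T,Q \right)} = Q + T$
$h{\left(l \right)} = \frac{1}{3 l}$ ($h{\left(l \right)} = \frac{1}{\left(l + l\right) + l} = \frac{1}{2 l + l} = \frac{1}{3 l}$)
$m{\left(j \right)} = -1$ ($m{\left(j \right)} = 13 - 14 = -1$)
$\left(-1032 + m{\left(h{\left(-4 \right)} \right)}\right)^{2} = \left(-1032 - 1\right)^{2} = \left(-1033\right)^{2} = 1067089$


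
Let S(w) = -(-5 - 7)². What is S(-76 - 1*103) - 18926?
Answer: -19070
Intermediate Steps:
S(w) = -144 (S(w) = -1*(-12)² = -1*144 = -144)
S(-76 - 1*103) - 18926 = -144 - 18926 = -19070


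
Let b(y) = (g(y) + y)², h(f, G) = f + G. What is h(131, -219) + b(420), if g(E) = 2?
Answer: 177996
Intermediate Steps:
h(f, G) = G + f
b(y) = (2 + y)²
h(131, -219) + b(420) = (-219 + 131) + (2 + 420)² = -88 + 422² = -88 + 178084 = 177996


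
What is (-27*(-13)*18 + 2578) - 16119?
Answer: -7223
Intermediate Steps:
(-27*(-13)*18 + 2578) - 16119 = (351*18 + 2578) - 16119 = (6318 + 2578) - 16119 = 8896 - 16119 = -7223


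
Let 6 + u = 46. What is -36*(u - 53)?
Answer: 468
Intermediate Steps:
u = 40 (u = -6 + 46 = 40)
-36*(u - 53) = -36*(40 - 53) = -36*(-13) = 468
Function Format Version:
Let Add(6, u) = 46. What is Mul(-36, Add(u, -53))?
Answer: 468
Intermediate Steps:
u = 40 (u = Add(-6, 46) = 40)
Mul(-36, Add(u, -53)) = Mul(-36, Add(40, -53)) = Mul(-36, -13) = 468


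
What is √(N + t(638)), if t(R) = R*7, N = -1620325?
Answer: I*√1615859 ≈ 1271.2*I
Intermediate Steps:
t(R) = 7*R
√(N + t(638)) = √(-1620325 + 7*638) = √(-1620325 + 4466) = √(-1615859) = I*√1615859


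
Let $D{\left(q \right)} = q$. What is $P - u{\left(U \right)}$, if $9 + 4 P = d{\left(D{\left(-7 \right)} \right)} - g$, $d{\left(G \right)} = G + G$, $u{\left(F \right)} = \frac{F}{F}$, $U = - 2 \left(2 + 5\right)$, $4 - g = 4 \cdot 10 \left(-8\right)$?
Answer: $- \frac{351}{4} \approx -87.75$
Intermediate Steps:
$g = 324$ ($g = 4 - 4 \cdot 10 \left(-8\right) = 4 - 40 \left(-8\right) = 4 - -320 = 4 + 320 = 324$)
$U = -14$ ($U = \left(-2\right) 7 = -14$)
$u{\left(F \right)} = 1$
$d{\left(G \right)} = 2 G$
$P = - \frac{347}{4}$ ($P = - \frac{9}{4} + \frac{2 \left(-7\right) - 324}{4} = - \frac{9}{4} + \frac{-14 - 324}{4} = - \frac{9}{4} + \frac{1}{4} \left(-338\right) = - \frac{9}{4} - \frac{169}{2} = - \frac{347}{4} \approx -86.75$)
$P - u{\left(U \right)} = - \frac{347}{4} - 1 = - \frac{351}{4}$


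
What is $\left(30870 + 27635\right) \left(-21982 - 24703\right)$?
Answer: $-2731305925$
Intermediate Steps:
$\left(30870 + 27635\right) \left(-21982 - 24703\right) = 58505 \left(-46685\right) = -2731305925$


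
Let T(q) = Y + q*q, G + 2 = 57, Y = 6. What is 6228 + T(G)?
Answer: 9259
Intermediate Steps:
G = 55 (G = -2 + 57 = 55)
T(q) = 6 + q**2 (T(q) = 6 + q*q = 6 + q**2)
6228 + T(G) = 6228 + (6 + 55**2) = 6228 + (6 + 3025) = 6228 + 3031 = 9259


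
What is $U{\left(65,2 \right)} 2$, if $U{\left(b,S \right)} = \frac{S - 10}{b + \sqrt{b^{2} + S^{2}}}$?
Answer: $260 - 4 \sqrt{4229} \approx -0.12305$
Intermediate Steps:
$U{\left(b,S \right)} = \frac{-10 + S}{b + \sqrt{S^{2} + b^{2}}}$
$U{\left(65,2 \right)} 2 = \frac{-10 + 2}{65 + \sqrt{2^{2} + 65^{2}}} \cdot 2 = \frac{1}{65 + \sqrt{4 + 4225}} \left(-8\right) 2 = \frac{1}{65 + \sqrt{4229}} \left(-8\right) 2 = - \frac{8}{65 + \sqrt{4229}} \cdot 2 = - \frac{16}{65 + \sqrt{4229}}$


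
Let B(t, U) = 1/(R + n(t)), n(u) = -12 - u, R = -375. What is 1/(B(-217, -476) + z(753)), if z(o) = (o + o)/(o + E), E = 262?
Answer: 34510/51001 ≈ 0.67665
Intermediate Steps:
B(t, U) = 1/(-387 - t) (B(t, U) = 1/(-375 + (-12 - t)) = 1/(-387 - t))
z(o) = 2*o/(262 + o) (z(o) = (o + o)/(o + 262) = (2*o)/(262 + o) = 2*o/(262 + o))
1/(B(-217, -476) + z(753)) = 1/(-1/(387 - 217) + 2*753/(262 + 753)) = 1/(-1/170 + 2*753/1015) = 1/(-1*1/170 + 2*753*(1/1015)) = 1/(-1/170 + 1506/1015) = 1/(51001/34510) = 34510/51001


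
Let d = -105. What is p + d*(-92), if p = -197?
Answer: 9463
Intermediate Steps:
p + d*(-92) = -197 - 105*(-92) = -197 + 9660 = 9463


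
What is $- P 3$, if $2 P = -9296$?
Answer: $13944$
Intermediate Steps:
$P = -4648$ ($P = \frac{1}{2} \left(-9296\right) = -4648$)
$- P 3 = - \left(-4648\right) 3 = \left(-1\right) \left(-13944\right) = 13944$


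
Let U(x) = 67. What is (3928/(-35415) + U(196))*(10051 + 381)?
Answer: 24712124864/35415 ≈ 6.9779e+5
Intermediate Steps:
(3928/(-35415) + U(196))*(10051 + 381) = (3928/(-35415) + 67)*(10051 + 381) = (3928*(-1/35415) + 67)*10432 = (-3928/35415 + 67)*10432 = (2368877/35415)*10432 = 24712124864/35415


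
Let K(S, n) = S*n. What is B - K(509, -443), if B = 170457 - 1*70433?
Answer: 325511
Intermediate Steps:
B = 100024 (B = 170457 - 70433 = 100024)
B - K(509, -443) = 100024 - 509*(-443) = 100024 - 1*(-225487) = 100024 + 225487 = 325511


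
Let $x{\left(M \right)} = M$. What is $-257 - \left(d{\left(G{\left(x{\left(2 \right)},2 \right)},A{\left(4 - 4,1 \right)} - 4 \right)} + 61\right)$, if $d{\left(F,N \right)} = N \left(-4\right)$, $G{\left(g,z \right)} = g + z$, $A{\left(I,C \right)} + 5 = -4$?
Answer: $-370$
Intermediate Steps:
$A{\left(I,C \right)} = -9$ ($A{\left(I,C \right)} = -5 - 4 = -9$)
$d{\left(F,N \right)} = - 4 N$
$-257 - \left(d{\left(G{\left(x{\left(2 \right)},2 \right)},A{\left(4 - 4,1 \right)} - 4 \right)} + 61\right) = -257 - \left(- 4 \left(-9 - 4\right) + 61\right) = -257 - \left(\left(-4\right) \left(-13\right) + 61\right) = -257 - \left(52 + 61\right) = -257 - 113 = -370$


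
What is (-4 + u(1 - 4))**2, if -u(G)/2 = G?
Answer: 4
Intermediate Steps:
u(G) = -2*G
(-4 + u(1 - 4))**2 = (-4 - 2*(1 - 4))**2 = (-4 - 2*(-3))**2 = (-4 + 6)**2 = 2**2 = 4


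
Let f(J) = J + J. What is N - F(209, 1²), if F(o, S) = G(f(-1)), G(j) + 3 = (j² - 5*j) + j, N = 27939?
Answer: 27930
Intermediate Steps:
f(J) = 2*J
G(j) = -3 + j² - 4*j (G(j) = -3 + ((j² - 5*j) + j) = -3 + (j² - 4*j) = -3 + j² - 4*j)
F(o, S) = 9 (F(o, S) = -3 + (2*(-1))² - 8*(-1) = -3 + (-2)² - 4*(-2) = -3 + 4 + 8 = 9)
N - F(209, 1²) = 27939 - 1*9 = 27939 - 9 = 27930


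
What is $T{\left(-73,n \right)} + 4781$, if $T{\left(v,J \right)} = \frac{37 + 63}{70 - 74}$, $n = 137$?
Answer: $4756$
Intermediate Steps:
$T{\left(v,J \right)} = -25$ ($T{\left(v,J \right)} = \frac{100}{-4} = 100 \left(- \frac{1}{4}\right) = -25$)
$T{\left(-73,n \right)} + 4781 = -25 + 4781 = 4756$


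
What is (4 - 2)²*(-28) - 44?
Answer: -156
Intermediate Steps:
(4 - 2)²*(-28) - 44 = 2²*(-28) - 44 = 4*(-28) - 44 = -112 - 44 = -156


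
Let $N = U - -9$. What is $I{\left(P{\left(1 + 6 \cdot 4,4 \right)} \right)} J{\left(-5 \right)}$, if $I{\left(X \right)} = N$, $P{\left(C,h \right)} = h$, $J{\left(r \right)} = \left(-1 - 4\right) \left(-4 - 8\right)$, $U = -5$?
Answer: $240$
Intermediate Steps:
$J{\left(r \right)} = 60$ ($J{\left(r \right)} = \left(-5\right) \left(-12\right) = 60$)
$N = 4$ ($N = -5 - -9 = -5 + 9 = 4$)
$I{\left(X \right)} = 4$
$I{\left(P{\left(1 + 6 \cdot 4,4 \right)} \right)} J{\left(-5 \right)} = 4 \cdot 60 = 240$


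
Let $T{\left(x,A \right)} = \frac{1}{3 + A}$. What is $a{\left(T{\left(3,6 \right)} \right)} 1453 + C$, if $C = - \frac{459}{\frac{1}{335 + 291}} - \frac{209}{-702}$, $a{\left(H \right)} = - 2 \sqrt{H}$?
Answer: $- \frac{202388263}{702} \approx -2.883 \cdot 10^{5}$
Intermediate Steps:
$C = - \frac{201708259}{702}$ ($C = - \frac{459}{\frac{1}{626}} - - \frac{209}{702} = - 459 \frac{1}{\frac{1}{626}} + \frac{209}{702} = \left(-459\right) 626 + \frac{209}{702} = -287334 + \frac{209}{702} = - \frac{201708259}{702} \approx -2.8733 \cdot 10^{5}$)
$a{\left(T{\left(3,6 \right)} \right)} 1453 + C = - 2 \sqrt{\frac{1}{3 + 6}} \cdot 1453 - \frac{201708259}{702} = - 2 \sqrt{\frac{1}{9}} \cdot 1453 - \frac{201708259}{702} = - \frac{2}{3} \cdot 1453 - \frac{201708259}{702} = \left(-2\right) \frac{1}{3} \cdot 1453 - \frac{201708259}{702} = \left(- \frac{2}{3}\right) 1453 - \frac{201708259}{702} = - \frac{2906}{3} - \frac{201708259}{702} = - \frac{202388263}{702}$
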